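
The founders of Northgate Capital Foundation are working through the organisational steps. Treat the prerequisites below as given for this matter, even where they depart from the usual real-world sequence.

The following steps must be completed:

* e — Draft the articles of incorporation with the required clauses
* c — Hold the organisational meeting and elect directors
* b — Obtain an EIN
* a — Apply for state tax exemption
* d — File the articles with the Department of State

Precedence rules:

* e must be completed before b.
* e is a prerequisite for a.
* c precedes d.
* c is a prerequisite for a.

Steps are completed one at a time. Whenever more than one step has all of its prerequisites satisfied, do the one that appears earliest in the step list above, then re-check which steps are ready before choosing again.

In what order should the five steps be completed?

e c b a d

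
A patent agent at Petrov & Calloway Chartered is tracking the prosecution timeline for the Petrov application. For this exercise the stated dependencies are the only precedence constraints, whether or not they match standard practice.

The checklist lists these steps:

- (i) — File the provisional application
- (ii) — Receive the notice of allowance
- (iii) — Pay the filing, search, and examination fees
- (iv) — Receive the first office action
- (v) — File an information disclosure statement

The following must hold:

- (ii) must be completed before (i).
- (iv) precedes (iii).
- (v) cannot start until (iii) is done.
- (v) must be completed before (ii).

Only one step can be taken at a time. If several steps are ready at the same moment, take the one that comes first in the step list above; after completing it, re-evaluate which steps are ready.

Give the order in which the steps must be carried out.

(iv) has no prerequisites → (iv) first.
(iii) is the only step now ready → (iii).
That leaves (v) as the only ready step → (v).
(ii) needed (v), now all done → (ii).
(i) is the only step now ready → (i).

(iv) (iii) (v) (ii) (i)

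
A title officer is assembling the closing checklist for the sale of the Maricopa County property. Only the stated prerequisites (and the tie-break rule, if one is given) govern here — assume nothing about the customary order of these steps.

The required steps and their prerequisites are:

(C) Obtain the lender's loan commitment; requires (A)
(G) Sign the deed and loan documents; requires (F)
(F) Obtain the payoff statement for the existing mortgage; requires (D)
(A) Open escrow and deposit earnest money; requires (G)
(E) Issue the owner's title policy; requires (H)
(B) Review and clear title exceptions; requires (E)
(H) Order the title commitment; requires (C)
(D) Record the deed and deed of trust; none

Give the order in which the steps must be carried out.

(D), (F), (G), (A), (C), (H), (E), (B)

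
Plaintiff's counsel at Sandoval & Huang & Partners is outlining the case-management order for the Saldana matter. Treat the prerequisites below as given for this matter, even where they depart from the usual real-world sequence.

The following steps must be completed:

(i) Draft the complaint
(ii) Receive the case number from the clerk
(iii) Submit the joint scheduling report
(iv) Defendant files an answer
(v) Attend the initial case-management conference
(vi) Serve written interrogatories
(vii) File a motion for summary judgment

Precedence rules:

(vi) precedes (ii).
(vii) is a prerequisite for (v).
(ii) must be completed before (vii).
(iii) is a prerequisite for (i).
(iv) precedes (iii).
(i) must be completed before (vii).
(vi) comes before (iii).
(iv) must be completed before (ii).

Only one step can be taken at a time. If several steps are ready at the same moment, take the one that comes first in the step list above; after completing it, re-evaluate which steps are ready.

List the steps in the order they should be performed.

(iv), (vi), (ii), (iii), (i), (vii), (v)

Nothing is required for (iv) and (vi). (iv) is listed earlier → (iv) first.
(vi) is the only step now ready → (vi).
Now (ii) and (iii) have their prerequisites met. (ii) is listed earlier, so (ii) next.
(iii) needed (iv) and (vi), now all done → (iii).
Next only (i) has its prerequisites met → (i).
(vii) needed (i) and (ii), now all done → (vii).
(v) is the only step now ready → (v).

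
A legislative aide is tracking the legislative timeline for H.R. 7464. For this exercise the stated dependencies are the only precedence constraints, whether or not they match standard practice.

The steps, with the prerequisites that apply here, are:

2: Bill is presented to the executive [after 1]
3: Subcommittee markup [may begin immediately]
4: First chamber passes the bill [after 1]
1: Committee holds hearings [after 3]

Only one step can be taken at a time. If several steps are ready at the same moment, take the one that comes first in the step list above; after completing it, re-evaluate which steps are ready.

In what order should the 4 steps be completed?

3 1 2 4

3 has no prerequisites → 3 first.
1 is the only step now ready → 1.
Now 2 and 4 have their prerequisites met. 2 is listed earlier, so 2 next.
Next only 4 has its prerequisites met → 4.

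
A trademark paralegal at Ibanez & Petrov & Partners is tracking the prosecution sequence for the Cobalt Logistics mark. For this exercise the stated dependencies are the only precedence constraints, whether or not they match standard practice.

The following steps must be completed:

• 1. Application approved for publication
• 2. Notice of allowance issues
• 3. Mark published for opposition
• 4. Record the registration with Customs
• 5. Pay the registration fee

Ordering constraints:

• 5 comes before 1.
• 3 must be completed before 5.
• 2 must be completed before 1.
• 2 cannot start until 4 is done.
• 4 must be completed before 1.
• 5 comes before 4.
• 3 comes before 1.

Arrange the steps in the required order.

3 → 5 → 4 → 2 → 1

3 has no prerequisites → 3 first.
5 needed 3, now all done → 5.
Next only 4 has its prerequisites met → 4.
2 is the only step now ready → 2.
That leaves 1 as the only ready step → 1.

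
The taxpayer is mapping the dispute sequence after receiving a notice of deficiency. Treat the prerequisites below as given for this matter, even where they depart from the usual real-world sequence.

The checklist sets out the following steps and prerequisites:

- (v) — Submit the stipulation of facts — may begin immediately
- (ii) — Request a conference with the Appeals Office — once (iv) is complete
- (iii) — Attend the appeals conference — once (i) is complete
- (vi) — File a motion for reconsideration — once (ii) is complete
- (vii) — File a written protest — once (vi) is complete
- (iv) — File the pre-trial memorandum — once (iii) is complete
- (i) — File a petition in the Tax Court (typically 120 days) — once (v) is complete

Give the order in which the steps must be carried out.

(v), (i), (iii), (iv), (ii), (vi), (vii)

(v) has no prerequisites → (v) first.
Next only (i) has its prerequisites met → (i).
(iii) needed (i), now all done → (iii).
(iv) needed (iii), now all done → (iv).
(ii) needed (iv), now all done → (ii).
That leaves (vi) as the only ready step → (vi).
(vii) needed (vi), now all done → (vii).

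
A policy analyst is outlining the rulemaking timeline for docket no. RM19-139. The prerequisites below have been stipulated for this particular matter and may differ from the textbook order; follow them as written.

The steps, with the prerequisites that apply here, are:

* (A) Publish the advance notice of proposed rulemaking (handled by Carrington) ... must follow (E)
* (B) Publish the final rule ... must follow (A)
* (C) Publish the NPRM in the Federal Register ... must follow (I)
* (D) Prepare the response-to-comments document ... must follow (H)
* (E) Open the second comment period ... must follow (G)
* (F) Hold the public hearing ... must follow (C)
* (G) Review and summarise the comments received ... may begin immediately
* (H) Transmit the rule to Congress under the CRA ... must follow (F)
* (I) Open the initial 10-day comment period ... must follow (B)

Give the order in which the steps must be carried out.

(G) → (E) → (A) → (B) → (I) → (C) → (F) → (H) → (D)

(G) is the only step with nothing outstanding, so it goes first.
(E) is the only step now ready → (E).
Next only (A) has its prerequisites met → (A).
Next only (B) has its prerequisites met → (B).
(I) is the only step now ready → (I).
(C) is the only step now ready → (C).
Next only (F) has its prerequisites met → (F).
(H) needed (F), now all done → (H).
(D) needed (H), now all done → (D).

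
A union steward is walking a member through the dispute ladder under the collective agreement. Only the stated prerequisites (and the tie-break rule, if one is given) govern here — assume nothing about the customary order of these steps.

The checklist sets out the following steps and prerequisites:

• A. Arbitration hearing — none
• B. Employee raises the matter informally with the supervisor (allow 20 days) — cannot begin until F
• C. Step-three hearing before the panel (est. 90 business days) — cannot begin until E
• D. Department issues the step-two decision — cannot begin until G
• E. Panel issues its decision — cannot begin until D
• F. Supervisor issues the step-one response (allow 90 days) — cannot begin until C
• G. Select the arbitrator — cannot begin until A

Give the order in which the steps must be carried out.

A is the only step with nothing outstanding, so it goes first.
G needed A, now all done → G.
That leaves D as the only ready step → D.
E needed D, now all done → E.
C is the only step now ready → C.
F is the only step now ready → F.
B is the only step now ready → B.

A G D E C F B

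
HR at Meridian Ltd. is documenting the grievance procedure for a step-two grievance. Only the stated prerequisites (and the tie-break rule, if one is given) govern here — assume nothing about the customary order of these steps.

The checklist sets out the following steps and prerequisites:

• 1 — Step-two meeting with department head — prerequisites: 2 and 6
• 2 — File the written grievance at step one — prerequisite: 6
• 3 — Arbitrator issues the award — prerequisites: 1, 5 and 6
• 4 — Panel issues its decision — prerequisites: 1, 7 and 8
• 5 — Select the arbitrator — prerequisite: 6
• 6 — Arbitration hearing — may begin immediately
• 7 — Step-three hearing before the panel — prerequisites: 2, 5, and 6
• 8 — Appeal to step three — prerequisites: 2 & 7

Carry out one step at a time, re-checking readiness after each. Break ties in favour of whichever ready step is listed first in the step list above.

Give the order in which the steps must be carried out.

Only 6 has no prerequisites, so it is first.
Ready: 2 and 5. 2 is listed earlier → 2.
1 and 5 are both available; 1 is listed earlier → 1.
5 needed 6, now all done → 5.
Now 3 and 7 have their prerequisites met. 3 is listed earlier, so 3 next.
7 needed 2, 5 and 6, now all done → 7.
Next only 8 has its prerequisites met → 8.
That leaves 4 as the only ready step → 4.

6 2 1 5 3 7 8 4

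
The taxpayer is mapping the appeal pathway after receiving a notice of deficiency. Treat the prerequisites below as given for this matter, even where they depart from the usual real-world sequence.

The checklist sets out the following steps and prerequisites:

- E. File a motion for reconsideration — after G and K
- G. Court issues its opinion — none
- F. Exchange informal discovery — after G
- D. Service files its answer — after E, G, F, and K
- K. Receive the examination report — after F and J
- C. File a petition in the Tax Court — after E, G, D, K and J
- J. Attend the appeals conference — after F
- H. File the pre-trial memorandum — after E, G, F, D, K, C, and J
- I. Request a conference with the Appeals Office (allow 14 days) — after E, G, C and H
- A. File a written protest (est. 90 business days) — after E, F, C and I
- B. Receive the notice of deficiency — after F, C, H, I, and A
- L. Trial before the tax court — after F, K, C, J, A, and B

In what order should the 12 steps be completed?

G, F, J, K, E, D, C, H, I, A, B, L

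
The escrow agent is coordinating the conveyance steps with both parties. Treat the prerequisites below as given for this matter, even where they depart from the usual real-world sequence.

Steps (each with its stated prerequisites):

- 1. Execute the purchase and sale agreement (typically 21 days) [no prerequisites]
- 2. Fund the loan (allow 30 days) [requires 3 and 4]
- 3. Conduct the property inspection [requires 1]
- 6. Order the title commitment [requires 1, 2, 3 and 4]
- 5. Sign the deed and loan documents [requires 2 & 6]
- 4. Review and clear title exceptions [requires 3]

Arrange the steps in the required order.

1 → 3 → 4 → 2 → 6 → 5

1 has no prerequisites → 1 first.
3 needed 1, now all done → 3.
That leaves 4 as the only ready step → 4.
Next only 2 has its prerequisites met → 2.
That leaves 6 as the only ready step → 6.
5 needed 2 and 6, now all done → 5.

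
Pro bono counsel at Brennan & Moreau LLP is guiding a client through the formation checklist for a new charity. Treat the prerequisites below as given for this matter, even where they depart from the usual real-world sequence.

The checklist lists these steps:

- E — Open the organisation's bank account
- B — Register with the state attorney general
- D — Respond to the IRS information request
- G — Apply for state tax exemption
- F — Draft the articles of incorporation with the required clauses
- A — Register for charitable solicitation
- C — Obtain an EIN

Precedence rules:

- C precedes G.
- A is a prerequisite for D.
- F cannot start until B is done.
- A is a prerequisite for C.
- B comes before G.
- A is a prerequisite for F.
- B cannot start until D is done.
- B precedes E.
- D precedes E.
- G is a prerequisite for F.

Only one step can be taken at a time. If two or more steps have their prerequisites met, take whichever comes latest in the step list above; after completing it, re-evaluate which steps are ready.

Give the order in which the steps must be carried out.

Only A has no prerequisites, so it is first.
Now C and D have their prerequisites met. C is listed later, so C next.
D needed A, now all done → D.
That leaves B as the only ready step → B.
G and E are both available; G is listed later → G.
Now F and E have their prerequisites met. F is listed later, so F next.
E needed D and B, now all done → E.

A, C, D, B, G, F, E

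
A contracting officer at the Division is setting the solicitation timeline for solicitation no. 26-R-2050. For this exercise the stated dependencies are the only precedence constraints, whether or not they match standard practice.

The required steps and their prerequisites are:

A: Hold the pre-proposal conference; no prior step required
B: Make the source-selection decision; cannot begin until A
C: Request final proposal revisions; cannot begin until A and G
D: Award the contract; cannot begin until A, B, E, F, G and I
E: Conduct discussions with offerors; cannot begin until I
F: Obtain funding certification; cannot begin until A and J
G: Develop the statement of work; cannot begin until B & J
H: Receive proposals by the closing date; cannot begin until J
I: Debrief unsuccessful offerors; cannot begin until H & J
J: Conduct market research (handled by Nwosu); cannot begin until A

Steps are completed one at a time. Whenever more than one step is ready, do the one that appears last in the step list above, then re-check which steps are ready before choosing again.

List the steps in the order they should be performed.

A, J, H, I, F, E, B, G, D, C

Only A has no prerequisites, so it is first.
J and B are both available; J is listed later → J.
H and F now also ready, so the ready set is {H, F, B}; H is listed later → H.
I now also ready, so the ready set is {I, F, B}; I is listed later → I.
E now also ready, so the ready set is {F, E, B}; F is listed later → F.
Now E and B have their prerequisites met. E is listed later, so E next.
Next only B has its prerequisites met → B.
That leaves G as the only ready step → G.
Now D and C have their prerequisites met. D is listed later, so D next.
Next only C has its prerequisites met → C.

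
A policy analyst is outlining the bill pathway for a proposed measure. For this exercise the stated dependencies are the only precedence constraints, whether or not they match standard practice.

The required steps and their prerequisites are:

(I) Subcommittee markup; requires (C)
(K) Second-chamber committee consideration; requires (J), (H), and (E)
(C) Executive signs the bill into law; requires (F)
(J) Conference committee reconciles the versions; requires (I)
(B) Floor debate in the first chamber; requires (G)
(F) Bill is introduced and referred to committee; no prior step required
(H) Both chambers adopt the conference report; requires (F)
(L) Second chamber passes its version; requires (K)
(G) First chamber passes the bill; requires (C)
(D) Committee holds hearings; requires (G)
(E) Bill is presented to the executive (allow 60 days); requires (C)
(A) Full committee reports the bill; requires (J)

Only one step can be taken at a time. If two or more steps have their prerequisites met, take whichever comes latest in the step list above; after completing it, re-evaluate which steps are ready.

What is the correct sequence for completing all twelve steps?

(F) → (H) → (C) → (E) → (G) → (D) → (B) → (I) → (J) → (A) → (K) → (L)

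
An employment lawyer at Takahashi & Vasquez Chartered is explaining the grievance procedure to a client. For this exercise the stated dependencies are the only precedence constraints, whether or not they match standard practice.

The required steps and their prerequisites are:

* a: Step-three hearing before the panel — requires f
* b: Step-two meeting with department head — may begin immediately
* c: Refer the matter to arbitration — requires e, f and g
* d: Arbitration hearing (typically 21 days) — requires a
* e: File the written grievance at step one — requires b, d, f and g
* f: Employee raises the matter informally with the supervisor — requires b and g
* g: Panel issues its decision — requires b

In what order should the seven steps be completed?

b, g, f, a, d, e, c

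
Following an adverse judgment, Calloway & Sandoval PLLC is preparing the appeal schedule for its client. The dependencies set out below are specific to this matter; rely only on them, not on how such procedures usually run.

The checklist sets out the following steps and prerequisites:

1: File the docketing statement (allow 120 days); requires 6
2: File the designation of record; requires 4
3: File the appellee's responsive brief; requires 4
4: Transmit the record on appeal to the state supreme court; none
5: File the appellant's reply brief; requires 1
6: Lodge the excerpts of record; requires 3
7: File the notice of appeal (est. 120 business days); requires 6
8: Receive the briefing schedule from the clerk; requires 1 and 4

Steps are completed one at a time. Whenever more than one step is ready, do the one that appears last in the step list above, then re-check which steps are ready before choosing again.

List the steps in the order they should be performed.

Only 4 has no prerequisites, so it is first.
Ready: 3 and 2. 3 is listed later → 3.
Now 6 and 2 have their prerequisites met. 6 is listed later, so 6 next.
7 and 1 now also ready, so the ready set is {7, 2, 1}; 7 is listed later → 7.
Now 2 and 1 have their prerequisites met. 2 is listed later, so 2 next.
That leaves 1 as the only ready step → 1.
Now 8 and 5 have their prerequisites met. 8 is listed later, so 8 next.
That leaves 5 as the only ready step → 5.

4 3 6 7 2 1 8 5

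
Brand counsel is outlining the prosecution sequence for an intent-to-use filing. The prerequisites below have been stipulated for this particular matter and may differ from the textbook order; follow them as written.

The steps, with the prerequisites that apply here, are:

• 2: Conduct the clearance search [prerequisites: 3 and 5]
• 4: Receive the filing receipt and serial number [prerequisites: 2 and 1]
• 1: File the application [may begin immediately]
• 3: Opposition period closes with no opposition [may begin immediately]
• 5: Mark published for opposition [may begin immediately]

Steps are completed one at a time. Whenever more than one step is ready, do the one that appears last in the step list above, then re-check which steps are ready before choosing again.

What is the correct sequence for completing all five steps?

5, 3, 1, 2, 4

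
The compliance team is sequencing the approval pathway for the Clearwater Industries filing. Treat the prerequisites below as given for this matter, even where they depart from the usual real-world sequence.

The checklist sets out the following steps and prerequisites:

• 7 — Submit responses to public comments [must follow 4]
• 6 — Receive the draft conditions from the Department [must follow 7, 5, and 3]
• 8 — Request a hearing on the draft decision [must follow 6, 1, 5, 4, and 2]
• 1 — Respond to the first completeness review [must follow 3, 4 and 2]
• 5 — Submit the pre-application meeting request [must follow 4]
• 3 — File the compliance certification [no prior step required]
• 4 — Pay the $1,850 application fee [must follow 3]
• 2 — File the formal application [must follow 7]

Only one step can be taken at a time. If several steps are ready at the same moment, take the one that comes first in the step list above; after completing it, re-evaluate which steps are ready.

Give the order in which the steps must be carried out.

3 4 7 5 6 2 1 8

3 is the only step with nothing outstanding, so it goes first.
4 is the only step now ready → 4.
Ready: 7 and 5. 7 is listed earlier → 7.
2 now also ready, so the ready set is {5, 2}; 5 is listed earlier → 5.
6 now also ready, so the ready set is {6, 2}; 6 is listed earlier → 6.
2 needed 7, now all done → 2.
1 needed 3, 4 and 2, now all done → 1.
8 is the only step now ready → 8.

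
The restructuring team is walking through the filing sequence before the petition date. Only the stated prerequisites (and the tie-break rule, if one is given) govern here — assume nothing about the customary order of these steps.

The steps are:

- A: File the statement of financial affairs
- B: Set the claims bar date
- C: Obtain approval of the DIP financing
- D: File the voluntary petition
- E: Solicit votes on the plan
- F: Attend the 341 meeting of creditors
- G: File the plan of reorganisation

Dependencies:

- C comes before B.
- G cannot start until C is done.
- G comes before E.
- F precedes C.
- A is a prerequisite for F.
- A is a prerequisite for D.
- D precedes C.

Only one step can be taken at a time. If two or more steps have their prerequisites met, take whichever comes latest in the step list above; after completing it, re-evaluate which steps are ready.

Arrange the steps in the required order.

A, F, D, C, G, E, B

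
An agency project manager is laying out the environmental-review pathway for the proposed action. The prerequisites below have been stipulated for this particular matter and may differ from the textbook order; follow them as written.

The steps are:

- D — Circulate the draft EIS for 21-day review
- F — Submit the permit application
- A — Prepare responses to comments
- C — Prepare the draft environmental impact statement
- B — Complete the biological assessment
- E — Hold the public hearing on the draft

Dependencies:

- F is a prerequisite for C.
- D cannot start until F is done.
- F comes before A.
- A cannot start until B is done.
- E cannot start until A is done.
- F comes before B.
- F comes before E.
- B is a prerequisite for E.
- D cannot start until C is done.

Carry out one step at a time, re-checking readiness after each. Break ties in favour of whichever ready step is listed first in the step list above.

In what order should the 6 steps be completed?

F → C → D → B → A → E

F is the only step with nothing outstanding, so it goes first.
Now C and B have their prerequisites met. C is listed earlier, so C next.
D now also ready, so the ready set is {D, B}; D is listed earlier → D.
That leaves B as the only ready step → B.
Next only A has its prerequisites met → A.
E needed F, A and B, now all done → E.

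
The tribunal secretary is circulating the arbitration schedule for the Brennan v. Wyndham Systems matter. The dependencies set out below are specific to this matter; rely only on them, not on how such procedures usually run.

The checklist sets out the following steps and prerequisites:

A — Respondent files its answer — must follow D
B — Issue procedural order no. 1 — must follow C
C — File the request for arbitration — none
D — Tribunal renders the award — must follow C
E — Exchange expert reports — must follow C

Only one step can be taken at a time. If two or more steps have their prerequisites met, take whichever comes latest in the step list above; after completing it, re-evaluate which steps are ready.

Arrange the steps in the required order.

C E D B A

C has no prerequisites → C first.
E, D and B are all available; E is listed later → E.
D and B are both available; D is listed later → D.
B and A are both available; B is listed later → B.
A needed D, now all done → A.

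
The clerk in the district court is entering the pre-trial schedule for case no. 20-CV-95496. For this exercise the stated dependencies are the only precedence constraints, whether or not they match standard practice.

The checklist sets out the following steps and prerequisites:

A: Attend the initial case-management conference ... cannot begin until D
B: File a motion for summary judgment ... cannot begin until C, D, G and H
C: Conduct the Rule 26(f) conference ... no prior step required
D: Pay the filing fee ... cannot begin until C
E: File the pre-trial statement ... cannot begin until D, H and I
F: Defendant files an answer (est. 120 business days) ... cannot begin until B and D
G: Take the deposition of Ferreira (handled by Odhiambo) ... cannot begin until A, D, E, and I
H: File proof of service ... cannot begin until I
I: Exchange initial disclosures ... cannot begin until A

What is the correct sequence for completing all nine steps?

C D A I H E G B F

C has no prerequisites → C first.
D needed C, now all done → D.
Next only A has its prerequisites met → A.
Next only I has its prerequisites met → I.
Next only H has its prerequisites met → H.
E needed D, H and I, now all done → E.
G is the only step now ready → G.
B is the only step now ready → B.
F needed B and D, now all done → F.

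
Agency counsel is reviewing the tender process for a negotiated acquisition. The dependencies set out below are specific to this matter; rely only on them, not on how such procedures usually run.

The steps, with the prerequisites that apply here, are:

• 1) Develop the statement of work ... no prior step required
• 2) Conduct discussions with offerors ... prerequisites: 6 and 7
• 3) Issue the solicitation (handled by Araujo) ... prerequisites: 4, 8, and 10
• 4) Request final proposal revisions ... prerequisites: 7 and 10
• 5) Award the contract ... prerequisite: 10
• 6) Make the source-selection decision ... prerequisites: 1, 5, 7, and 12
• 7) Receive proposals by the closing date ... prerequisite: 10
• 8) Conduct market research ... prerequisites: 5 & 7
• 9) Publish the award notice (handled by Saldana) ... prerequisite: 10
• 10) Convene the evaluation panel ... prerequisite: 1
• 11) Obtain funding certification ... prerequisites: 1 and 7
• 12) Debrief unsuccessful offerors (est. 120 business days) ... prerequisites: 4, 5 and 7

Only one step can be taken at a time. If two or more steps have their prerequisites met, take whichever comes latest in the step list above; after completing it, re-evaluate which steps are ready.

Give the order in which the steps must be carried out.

Only 1 has no prerequisites, so it is first.
10 needed 1, now all done → 10.
Now 9, 7 and 5 have their prerequisites met. 9 is listed later, so 9 next.
Now 7 and 5 have their prerequisites met. 7 is listed later, so 7 next.
11 and 4 now also ready, so the ready set is {11, 5, 4}; 11 is listed later → 11.
Now 5 and 4 have their prerequisites met. 5 is listed later, so 5 next.
8 now also ready, so the ready set is {8, 4}; 8 is listed later → 8.
That leaves 4 as the only ready step → 4.
Now 12 and 3 have their prerequisites met. 12 is listed later, so 12 next.
Now 6 and 3 have their prerequisites met. 6 is listed later, so 6 next.
Now 3 and 2 have their prerequisites met. 3 is listed later, so 3 next.
2 needed 7 and 6, now all done → 2.

1, 10, 9, 7, 11, 5, 8, 4, 12, 6, 3, 2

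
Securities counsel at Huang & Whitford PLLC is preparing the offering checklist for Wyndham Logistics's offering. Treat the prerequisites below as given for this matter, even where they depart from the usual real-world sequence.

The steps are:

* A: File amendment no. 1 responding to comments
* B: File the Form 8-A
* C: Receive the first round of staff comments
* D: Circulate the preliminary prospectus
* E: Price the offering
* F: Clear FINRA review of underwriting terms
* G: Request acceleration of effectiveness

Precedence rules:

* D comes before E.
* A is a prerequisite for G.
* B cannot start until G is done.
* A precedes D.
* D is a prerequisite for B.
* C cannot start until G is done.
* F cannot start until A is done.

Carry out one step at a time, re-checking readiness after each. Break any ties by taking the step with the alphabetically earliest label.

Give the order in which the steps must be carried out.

A → D → E → F → G → B → C

Only A has no prerequisites, so it is first.
Now D, F and G have their prerequisites met. D has the earlier label, so D next.
E now also ready, so the ready set is {E, F, G}; E has the earlier label → E.
F and G are both available; F has the earlier label → F.
G needed A, now all done → G.
Ready: B and C. B has the earlier label → B.
C needed G, now all done → C.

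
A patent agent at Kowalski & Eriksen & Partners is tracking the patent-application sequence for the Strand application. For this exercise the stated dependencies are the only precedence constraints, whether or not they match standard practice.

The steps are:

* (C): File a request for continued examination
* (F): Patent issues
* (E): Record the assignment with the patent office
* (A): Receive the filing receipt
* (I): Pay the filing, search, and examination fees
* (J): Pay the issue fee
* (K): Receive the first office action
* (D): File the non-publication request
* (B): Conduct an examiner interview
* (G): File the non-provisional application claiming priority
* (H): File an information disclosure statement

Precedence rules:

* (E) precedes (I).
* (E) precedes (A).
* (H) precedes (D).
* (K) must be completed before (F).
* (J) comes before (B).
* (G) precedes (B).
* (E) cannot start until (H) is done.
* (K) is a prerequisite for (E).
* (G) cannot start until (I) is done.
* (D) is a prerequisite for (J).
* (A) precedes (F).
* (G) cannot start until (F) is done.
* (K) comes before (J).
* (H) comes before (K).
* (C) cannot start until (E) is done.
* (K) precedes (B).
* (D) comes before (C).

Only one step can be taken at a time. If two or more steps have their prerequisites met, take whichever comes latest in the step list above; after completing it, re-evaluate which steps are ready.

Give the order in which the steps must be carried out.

(H) → (D) → (K) → (J) → (E) → (I) → (A) → (F) → (G) → (B) → (C)

Only (H) has no prerequisites, so it is first.
Ready: (D) and (K). (D) is listed later → (D).
That leaves (K) as the only ready step → (K).
(J) and (E) are both available; (J) is listed later → (J).
Next only (E) has its prerequisites met → (E).
Ready: (I), (A) and (C). (I) is listed later → (I).
Now (A) and (C) have their prerequisites met. (A) is listed later, so (A) next.
(F) now also ready, so the ready set is {(F), (C)}; (F) is listed later → (F).
(G) now also ready, so the ready set is {(G), (C)}; (G) is listed later → (G).
(B) now also ready, so the ready set is {(B), (C)}; (B) is listed later → (B).
(C) needed (D) and (E), now all done → (C).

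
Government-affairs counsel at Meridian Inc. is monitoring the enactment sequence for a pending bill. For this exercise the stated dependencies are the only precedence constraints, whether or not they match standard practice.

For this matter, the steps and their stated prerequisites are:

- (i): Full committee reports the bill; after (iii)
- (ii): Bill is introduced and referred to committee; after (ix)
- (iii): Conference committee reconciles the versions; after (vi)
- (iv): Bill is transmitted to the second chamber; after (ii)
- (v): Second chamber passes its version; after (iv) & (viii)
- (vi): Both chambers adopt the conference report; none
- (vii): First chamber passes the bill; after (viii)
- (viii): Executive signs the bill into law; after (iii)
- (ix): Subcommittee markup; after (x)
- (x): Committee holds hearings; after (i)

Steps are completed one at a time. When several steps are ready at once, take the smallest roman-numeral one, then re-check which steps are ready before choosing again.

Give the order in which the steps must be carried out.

(vi) → (iii) → (i) → (viii) → (vii) → (x) → (ix) → (ii) → (iv) → (v)

(vi) has no prerequisites → (vi) first.
(iii) is the only step now ready → (iii).
Now (i) and (viii) have their prerequisites met. (i) has the earlier label, so (i) next.
(x) now also ready, so the ready set is {(viii), (x)}; (viii) has the earlier label → (viii).
(vii) now also ready, so the ready set is {(vii), (x)}; (vii) has the earlier label → (vii).
(x) needed (i), now all done → (x).
(ix) needed (x), now all done → (ix).
(ii) is the only step now ready → (ii).
That leaves (iv) as the only ready step → (iv).
Next only (v) has its prerequisites met → (v).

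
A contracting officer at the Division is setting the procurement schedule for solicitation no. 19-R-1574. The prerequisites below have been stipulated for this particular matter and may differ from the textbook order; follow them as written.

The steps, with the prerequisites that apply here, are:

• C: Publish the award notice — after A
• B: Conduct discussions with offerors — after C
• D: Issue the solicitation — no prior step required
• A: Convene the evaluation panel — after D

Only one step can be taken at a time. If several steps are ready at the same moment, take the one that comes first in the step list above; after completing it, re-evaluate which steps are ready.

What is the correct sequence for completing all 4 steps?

D → A → C → B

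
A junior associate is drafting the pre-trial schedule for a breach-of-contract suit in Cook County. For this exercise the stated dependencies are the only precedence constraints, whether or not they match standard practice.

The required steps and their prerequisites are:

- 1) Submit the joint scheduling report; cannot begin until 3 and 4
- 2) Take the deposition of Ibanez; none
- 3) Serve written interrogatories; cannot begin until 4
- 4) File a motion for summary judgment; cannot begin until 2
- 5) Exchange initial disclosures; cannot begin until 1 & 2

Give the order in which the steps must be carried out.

2, 4, 3, 1, 5

Only 2 has no prerequisites, so it is first.
4 needed 2, now all done → 4.
3 is the only step now ready → 3.
That leaves 1 as the only ready step → 1.
5 needed 1 and 2, now all done → 5.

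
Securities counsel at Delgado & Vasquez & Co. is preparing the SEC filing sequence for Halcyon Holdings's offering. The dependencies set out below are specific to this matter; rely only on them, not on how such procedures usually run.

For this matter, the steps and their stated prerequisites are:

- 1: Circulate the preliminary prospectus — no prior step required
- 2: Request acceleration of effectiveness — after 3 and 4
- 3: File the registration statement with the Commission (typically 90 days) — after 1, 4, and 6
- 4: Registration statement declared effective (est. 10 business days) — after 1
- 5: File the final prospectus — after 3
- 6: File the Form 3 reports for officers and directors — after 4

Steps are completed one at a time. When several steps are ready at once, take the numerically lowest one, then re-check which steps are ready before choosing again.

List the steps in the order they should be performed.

1 is the only step with nothing outstanding, so it goes first.
4 is the only step now ready → 4.
6 needed 4, now all done → 6.
Next only 3 has its prerequisites met → 3.
2 and 5 are both available; 2 has the earlier label → 2.
Next only 5 has its prerequisites met → 5.

1 4 6 3 2 5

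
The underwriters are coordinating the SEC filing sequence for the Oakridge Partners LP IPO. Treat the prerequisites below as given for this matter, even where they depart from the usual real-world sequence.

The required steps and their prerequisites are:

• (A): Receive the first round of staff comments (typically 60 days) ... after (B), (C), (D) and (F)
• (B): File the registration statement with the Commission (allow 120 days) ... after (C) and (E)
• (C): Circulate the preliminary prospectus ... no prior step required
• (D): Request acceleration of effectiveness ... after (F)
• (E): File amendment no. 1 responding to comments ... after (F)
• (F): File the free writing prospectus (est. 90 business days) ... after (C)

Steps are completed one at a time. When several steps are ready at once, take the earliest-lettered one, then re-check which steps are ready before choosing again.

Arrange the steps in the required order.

(C) (F) (D) (E) (B) (A)

(C) is the only step with nothing outstanding, so it goes first.
Next only (F) has its prerequisites met → (F).
Now (D) and (E) have their prerequisites met. (D) has the earlier label, so (D) next.
(E) needed (F), now all done → (E).
(B) needed (C) and (E), now all done → (B).
Next only (A) has its prerequisites met → (A).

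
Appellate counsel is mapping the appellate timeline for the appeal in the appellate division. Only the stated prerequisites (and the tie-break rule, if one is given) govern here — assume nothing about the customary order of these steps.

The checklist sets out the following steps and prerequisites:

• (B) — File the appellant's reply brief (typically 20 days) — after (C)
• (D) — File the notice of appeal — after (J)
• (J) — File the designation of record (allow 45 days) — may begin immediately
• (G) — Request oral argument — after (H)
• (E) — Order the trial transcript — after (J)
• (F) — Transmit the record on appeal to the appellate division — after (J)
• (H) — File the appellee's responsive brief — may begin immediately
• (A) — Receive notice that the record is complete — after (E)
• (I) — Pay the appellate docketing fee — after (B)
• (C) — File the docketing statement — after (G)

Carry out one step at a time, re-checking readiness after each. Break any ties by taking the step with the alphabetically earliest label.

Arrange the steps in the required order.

(H), (G), (C), (B), (I), (J), (D), (E), (A), (F)

Nothing is required for (H) and (J). (H) has the earlier label → (H) first.
Ready: (G) and (J). (G) has the earlier label → (G).
(C) now also ready, so the ready set is {(C), (J)}; (C) has the earlier label → (C).
(B) and (J) are both available; (B) has the earlier label → (B).
Now (I) and (J) have their prerequisites met. (I) has the earlier label, so (I) next.
That leaves (J) as the only ready step → (J).
(D), (E) and (F) are all available; (D) has the earlier label → (D).
Now (E) and (F) have their prerequisites met. (E) has the earlier label, so (E) next.
(A) now also ready, so the ready set is {(A), (F)}; (A) has the earlier label → (A).
(F) needed (J), now all done → (F).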